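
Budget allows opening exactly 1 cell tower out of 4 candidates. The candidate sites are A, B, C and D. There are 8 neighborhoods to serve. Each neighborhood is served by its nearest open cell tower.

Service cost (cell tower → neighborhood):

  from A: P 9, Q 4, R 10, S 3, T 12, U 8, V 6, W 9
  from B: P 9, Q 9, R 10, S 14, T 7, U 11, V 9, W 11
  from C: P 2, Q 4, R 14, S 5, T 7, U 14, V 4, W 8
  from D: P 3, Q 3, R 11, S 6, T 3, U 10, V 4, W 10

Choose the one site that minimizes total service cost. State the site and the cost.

With exactly 1 open, each neighborhood uses its cheapest among the chosen.
{D}: P→D 3, Q→D 3, R→D 11, S→D 6, T→D 3, U→D 10, V→D 4, W→D 10. Service cost 50.
{C}: service cost 58
{A}: service cost 61
Among all 4 size-1 choices, {D} is lowest.

Choose D only; total service cost 50.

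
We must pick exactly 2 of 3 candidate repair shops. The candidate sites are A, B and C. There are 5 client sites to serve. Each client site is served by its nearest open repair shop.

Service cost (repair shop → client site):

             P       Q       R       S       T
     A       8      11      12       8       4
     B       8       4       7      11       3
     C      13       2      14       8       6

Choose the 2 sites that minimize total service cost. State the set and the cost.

With exactly 2 open, each client site uses its cheapest among the chosen.
{B, C}: P→B 8, Q→C 2, R→B 7, S→C 8, T→B 3. Service cost 28.
{A, B}: service cost 30
{A, C}: service cost 34
Among all 3 size-2 choices, {B, C} is lowest.

Choose B and C; total service cost 28.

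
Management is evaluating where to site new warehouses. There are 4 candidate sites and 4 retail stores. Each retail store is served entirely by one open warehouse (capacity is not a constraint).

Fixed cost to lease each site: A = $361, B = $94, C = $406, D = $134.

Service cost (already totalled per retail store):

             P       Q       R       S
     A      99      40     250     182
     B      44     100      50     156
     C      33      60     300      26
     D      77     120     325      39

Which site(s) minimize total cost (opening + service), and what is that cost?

Open B only; minimum total cost 444.

For any fixed open set, each retail store goes to its cheapest open site; total = fixed + service.
{B}: P→B 44, Q→B 100, R→B 50, S→B 156. Service 350; fixed 94; total 444.
{B, D}: P→B 44, Q→B 100, R→B 50, S→D 39. Service 233; fixed 228; total 461.
{B, C}: P→C 33, Q→C 60, R→B 50, S→C 26. Service 169; fixed 500; total 669.
{A, B, C, D}: service 149 + fixed 995 = 1144
No other subset beats 444.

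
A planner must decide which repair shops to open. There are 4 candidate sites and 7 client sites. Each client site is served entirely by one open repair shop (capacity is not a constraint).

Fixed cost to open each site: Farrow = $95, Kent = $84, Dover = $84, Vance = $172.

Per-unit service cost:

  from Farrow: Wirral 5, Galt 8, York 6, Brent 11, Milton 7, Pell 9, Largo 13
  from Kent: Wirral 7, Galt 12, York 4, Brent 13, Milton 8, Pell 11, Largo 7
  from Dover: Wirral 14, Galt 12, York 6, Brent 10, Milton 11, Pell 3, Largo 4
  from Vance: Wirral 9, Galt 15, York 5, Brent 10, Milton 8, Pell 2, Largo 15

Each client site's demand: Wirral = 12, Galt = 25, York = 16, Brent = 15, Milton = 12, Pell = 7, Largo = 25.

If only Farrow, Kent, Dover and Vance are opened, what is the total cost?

Total cost: 1107

Each client site is assigned to its cheapest site among the open ones.
{Farrow, Kent, Dover, Vance}: Wirral→Farrow 5·12=60, Galt→Farrow 8·25=200, York→Kent 4·16=64, Brent→Dover 10·15=150, Milton→Farrow 7·12=84, Pell→Vance 2·7=14, Largo→Dover 4·25=100. Service 672; fixed 435; total 1107.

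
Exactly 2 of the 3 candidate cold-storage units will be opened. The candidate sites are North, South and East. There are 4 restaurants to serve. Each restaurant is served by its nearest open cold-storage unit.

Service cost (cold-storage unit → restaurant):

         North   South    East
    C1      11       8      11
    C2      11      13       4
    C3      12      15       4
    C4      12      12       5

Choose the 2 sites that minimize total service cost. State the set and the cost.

With exactly 2 open, each restaurant uses its cheapest among the chosen.
{South, East}: C1→South 8, C2→East 4, C3→East 4, C4→East 5. Service cost 21.
{North, East}: service cost 24
{North, South}: service cost 43
Among all 3 size-2 choices, {South, East} is lowest.

Choose South and East; total service cost 21.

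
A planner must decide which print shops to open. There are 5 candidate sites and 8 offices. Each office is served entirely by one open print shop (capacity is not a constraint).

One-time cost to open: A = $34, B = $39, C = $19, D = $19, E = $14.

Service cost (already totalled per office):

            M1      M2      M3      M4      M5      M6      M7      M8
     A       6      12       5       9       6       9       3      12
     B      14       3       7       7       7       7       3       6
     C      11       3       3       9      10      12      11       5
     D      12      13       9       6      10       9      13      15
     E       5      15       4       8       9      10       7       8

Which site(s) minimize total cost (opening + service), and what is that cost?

Open E only; minimum total cost 80.

For any fixed open set, each office goes to its cheapest open site; total = fixed + service.
{E}: M1→E 5, M2→E 15, M3→E 4, M4→E 8, M5→E 9, M6→E 10, M7→E 7, M8→E 8. Service 66; fixed 14; total 80.
{C}: service 64 + fixed 19 = 83
{C, E}: M1→E 5, M2→C 3, M3→C 3, M4→E 8, M5→E 9, M6→E 10, M7→E 7, M8→C 5. Service 50; fixed 33; total 83.
{A, B, C, D, E}: service 38 + fixed 125 = 163
No other subset beats 80.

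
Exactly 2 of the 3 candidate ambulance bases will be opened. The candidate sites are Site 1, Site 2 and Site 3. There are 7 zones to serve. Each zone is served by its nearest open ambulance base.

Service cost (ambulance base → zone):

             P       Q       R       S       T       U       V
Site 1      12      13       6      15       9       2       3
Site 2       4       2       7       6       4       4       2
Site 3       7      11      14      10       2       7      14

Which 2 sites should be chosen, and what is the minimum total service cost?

With exactly 2 open, each zone uses its cheapest among the chosen.
{Site 1, Site 2}: P→Site 2 4, Q→Site 2 2, R→Site 1 6, S→Site 2 6, T→Site 2 4, U→Site 1 2, V→Site 2 2. Service cost 26.
{Site 2, Site 3}: service cost 27
{Site 1, Site 3}: service cost 41
Among all 3 size-2 choices, {Site 1, Site 2} is lowest.

Choose Site 1 and Site 2; total service cost 26.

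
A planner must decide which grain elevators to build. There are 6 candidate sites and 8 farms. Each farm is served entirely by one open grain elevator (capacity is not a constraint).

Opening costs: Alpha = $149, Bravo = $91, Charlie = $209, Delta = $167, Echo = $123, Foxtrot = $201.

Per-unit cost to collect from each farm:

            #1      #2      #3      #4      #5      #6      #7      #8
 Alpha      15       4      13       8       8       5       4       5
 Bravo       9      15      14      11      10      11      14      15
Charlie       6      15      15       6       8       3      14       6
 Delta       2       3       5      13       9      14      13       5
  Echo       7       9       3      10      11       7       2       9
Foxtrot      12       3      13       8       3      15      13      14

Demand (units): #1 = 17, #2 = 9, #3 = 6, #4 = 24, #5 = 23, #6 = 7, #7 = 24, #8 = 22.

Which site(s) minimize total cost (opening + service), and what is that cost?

Open Alpha and Echo; minimum total cost 1014.

For any fixed open set, each farm goes to its cheapest open site; total = fixed + service.
{Alpha, Echo}: #1→Echo 7·17=119, #2→Alpha 4·9=36, #3→Echo 3·6=18, #4→Alpha 8·24=192, #5→Alpha 8·23=184, #6→Alpha 5·7=35, #7→Echo 2·24=48, #8→Alpha 5·22=110. Service 742; fixed 272; total 1014.
{Delta, Echo}: #1→Delta 2·17=34, #2→Delta 3·9=27, #3→Echo 3·6=18, #4→Echo 10·24=240, #5→Delta 9·23=207, #6→Echo 7·7=49, #7→Echo 2·24=48, #8→Delta 5·22=110. Service 733; fixed 290; total 1023.
{Alpha, Delta}: service 708 + fixed 316 = 1024
{Alpha, Bravo, Charlie, Delta, Echo, Foxtrot}: #1→Delta 2·17=34, #2→Delta 3·9=27, #3→Echo 3·6=18, #4→Charlie 6·24=144, #5→Foxtrot 3·23=69, #6→Charlie 3·7=21, #7→Echo 2·24=48, #8→Alpha 5·22=110. Service 471; fixed 940; total 1411.
No other subset beats 1014.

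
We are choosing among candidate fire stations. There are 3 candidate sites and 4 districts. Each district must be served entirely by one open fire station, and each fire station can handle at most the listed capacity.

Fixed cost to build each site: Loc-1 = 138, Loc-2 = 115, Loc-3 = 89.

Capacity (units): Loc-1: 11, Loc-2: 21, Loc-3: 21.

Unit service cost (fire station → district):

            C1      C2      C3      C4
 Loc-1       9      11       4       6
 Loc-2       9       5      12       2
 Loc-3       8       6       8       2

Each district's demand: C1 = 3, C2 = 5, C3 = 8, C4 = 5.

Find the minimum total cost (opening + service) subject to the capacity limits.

Minimum total cost: 217

Open {Loc-3}: C1→Loc-3 8·3=24, C2→Loc-3 6·5=30, C3→Loc-3 8·8=64, C4→Loc-3 2·5=10.
Loads: Loc-3 carries 21/21. Service 128; fixed 89; total 217.
Next best feasible plan costs 273.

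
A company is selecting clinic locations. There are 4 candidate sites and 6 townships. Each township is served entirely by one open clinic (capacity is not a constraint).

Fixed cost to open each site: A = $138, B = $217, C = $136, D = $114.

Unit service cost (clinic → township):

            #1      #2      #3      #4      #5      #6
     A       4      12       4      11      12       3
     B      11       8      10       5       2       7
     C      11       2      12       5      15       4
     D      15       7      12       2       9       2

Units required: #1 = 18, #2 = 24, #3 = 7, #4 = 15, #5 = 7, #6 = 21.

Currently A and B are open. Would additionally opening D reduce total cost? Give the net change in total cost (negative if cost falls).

Current service cost with {A, B}: 444.
Adding D: each township re-picks its cheapest; new service cost 354, saving 90.
Extra fixed cost: 114. Net change = 114 − 90 = 24.
(Totals: 799 → 823.)

No — net change +24 (cost rises by 24).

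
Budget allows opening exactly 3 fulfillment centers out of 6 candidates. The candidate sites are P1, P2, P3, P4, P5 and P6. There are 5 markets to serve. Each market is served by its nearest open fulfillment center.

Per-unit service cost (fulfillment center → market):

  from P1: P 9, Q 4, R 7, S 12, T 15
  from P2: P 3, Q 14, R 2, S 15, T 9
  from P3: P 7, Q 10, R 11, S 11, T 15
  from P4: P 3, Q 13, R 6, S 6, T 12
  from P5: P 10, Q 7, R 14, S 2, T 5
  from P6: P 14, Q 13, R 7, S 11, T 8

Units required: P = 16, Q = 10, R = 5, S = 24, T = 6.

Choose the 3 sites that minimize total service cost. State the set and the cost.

Choose P1, P2 and P5; total service cost 176.

With exactly 3 open, each market uses its cheapest among the chosen.
{P1, P2, P5}: P→P2 3·16=48, Q→P1 4·10=40, R→P2 2·5=10, S→P5 2·24=48, T→P5 5·6=30. Service cost 176.
{P1, P4, P5}: service cost 196
{P2, P3, P5}: service cost 206
Among all 20 size-3 choices, {P1, P2, P5} is lowest.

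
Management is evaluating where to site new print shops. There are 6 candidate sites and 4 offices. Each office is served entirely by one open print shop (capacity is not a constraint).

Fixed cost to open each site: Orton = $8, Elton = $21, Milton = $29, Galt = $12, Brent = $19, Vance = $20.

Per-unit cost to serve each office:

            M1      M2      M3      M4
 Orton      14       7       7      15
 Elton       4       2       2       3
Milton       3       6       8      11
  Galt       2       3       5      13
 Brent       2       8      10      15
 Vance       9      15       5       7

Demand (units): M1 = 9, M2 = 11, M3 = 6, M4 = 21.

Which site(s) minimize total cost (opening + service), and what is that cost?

Open Elton and Galt; minimum total cost 148.

For any fixed open set, each office goes to its cheapest open site; total = fixed + service.
{Elton, Galt}: M1→Galt 2·9=18, M2→Elton 2·11=22, M3→Elton 2·6=12, M4→Elton 3·21=63. Service 115; fixed 33; total 148.
{Elton}: service 133 + fixed 21 = 154
{Elton, Brent}: service 115 + fixed 40 = 155
{Orton, Elton, Milton, Galt, Brent, Vance}: service 115 + fixed 109 = 224
No other subset beats 148.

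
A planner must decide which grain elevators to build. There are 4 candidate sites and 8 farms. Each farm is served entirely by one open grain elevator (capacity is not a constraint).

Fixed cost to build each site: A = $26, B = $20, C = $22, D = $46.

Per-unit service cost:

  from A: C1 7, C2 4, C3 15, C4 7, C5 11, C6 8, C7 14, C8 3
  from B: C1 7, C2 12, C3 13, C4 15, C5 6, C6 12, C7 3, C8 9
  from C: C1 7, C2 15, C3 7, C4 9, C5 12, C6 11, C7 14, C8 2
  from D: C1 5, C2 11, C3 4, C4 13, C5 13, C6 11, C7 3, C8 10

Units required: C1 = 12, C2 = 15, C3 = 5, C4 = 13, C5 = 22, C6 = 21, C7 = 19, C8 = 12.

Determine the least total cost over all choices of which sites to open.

For any fixed open set, each farm goes to its cheapest open site; total = fixed + service.
{A, B, D}: C1→D 5·12=60, C2→A 4·15=60, C3→D 4·5=20, C4→A 7·13=91, C5→B 6·22=132, C6→A 8·21=168, C7→B 3·19=57, C8→A 3·12=36. Service 624; fixed 92; total 716.
{A, B, C}: service 651 + fixed 68 = 719
{A, B, C, D}: service 612 + fixed 114 = 726
{B}: C1→B 7·12=84, C2→B 12·15=180, C3→B 13·5=65, C4→B 15·13=195, C5→B 6·22=132, C6→B 12·21=252, C7→B 3·19=57, C8→B 9·12=108. Service 1073; fixed 20; total 1093.
(All 15 nonempty subsets were checked; A, B and D is lowest.)

Minimum total cost: 716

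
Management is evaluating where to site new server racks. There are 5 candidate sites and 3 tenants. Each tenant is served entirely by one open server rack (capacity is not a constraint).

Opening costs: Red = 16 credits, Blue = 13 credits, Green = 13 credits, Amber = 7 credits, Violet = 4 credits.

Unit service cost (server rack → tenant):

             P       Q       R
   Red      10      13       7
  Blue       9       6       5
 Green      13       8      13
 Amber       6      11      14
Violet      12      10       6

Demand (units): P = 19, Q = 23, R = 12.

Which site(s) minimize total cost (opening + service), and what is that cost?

Open Blue and Amber; minimum total cost 332.

For any fixed open set, each tenant goes to its cheapest open site; total = fixed + service.
{Blue, Amber}: P→Amber 6·19=114, Q→Blue 6·23=138, R→Blue 5·12=60. Service 312; fixed 20; total 332.
{Blue, Amber, Violet}: service 312 + fixed 24 = 336
{Blue, Green, Amber}: P→Amber 6·19=114, Q→Blue 6·23=138, R→Blue 5·12=60. Service 312; fixed 33; total 345.
{Red, Blue, Green, Amber, Violet}: P→Amber 6·19=114, Q→Blue 6·23=138, R→Blue 5·12=60. Service 312; fixed 53; total 365.
No other subset beats 332.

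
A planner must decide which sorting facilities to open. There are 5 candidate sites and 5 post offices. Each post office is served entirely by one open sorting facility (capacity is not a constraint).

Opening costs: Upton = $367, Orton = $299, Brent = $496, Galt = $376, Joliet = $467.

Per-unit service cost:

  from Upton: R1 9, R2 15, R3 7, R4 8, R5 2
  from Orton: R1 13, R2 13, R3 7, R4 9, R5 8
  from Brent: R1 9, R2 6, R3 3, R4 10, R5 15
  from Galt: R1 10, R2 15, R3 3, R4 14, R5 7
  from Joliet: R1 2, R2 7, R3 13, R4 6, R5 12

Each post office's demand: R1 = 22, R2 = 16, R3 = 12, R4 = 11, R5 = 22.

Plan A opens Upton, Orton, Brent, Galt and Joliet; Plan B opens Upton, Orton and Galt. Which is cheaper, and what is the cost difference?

Plan A: {Upton, Orton, Brent, Galt, Joliet}: R1→Joliet 2·22=44, R2→Brent 6·16=96, R3→Brent 3·12=36, R4→Joliet 6·11=66, R5→Upton 2·22=44. Service 286; fixed 2005; total 2291.
Plan B: {Upton, Orton, Galt}: R1→Upton 9·22=198, R2→Orton 13·16=208, R3→Galt 3·12=36, R4→Upton 8·11=88, R5→Upton 2·22=44. Service 574; fixed 1042; total 1616.
Difference: |2291 − 1616| = 675.

Plan B is cheaper by 675.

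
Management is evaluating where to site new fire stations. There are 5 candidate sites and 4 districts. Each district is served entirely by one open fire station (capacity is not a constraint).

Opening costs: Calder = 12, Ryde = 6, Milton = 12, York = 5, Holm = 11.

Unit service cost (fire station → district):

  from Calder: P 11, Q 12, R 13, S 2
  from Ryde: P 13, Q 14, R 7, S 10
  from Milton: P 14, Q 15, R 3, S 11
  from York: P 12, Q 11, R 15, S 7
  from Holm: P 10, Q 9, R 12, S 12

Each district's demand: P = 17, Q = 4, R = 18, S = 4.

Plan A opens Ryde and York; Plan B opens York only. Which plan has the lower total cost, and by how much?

Plan A is cheaper by 138.

Plan A: {Ryde, York}: P→York 12·17=204, Q→York 11·4=44, R→Ryde 7·18=126, S→York 7·4=28. Service 402; fixed 11; total 413.
Plan B: {York}: P→York 12·17=204, Q→York 11·4=44, R→York 15·18=270, S→York 7·4=28. Service 546; fixed 5; total 551.
Difference: |413 − 551| = 138.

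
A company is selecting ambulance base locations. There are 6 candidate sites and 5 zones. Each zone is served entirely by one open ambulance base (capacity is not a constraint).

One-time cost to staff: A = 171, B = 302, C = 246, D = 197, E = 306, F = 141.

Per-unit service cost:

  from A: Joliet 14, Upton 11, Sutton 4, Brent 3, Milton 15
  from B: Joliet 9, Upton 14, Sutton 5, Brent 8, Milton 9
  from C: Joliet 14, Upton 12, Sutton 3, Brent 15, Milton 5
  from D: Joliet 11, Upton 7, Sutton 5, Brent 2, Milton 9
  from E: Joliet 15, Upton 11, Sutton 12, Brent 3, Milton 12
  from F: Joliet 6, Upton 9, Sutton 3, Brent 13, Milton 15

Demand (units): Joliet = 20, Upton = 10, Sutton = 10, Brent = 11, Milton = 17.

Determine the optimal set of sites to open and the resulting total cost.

Open D only; minimum total cost 712.

For any fixed open set, each zone goes to its cheapest open site; total = fixed + service.
{D}: Joliet→D 11·20=220, Upton→D 7·10=70, Sutton→D 5·10=50, Brent→D 2·11=22, Milton→D 9·17=153. Service 515; fixed 197; total 712.
{D, F}: service 395 + fixed 338 = 733
{F}: Joliet→F 6·20=120, Upton→F 9·10=90, Sutton→F 3·10=30, Brent→F 13·11=143, Milton→F 15·17=255. Service 638; fixed 141; total 779.
{A, B, C, D, E, F}: Joliet→F 6·20=120, Upton→D 7·10=70, Sutton→C 3·10=30, Brent→D 2·11=22, Milton→C 5·17=85. Service 327; fixed 1363; total 1690.
No other subset beats 712.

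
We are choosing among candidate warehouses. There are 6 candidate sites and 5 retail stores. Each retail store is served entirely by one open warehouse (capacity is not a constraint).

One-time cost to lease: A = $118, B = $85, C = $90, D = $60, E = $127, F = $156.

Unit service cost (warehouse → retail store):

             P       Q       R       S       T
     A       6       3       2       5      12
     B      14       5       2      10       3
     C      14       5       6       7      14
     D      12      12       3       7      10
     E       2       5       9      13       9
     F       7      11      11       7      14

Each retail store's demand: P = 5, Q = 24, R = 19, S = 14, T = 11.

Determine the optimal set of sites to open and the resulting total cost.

Open A and B; minimum total cost 446.

For any fixed open set, each retail store goes to its cheapest open site; total = fixed + service.
{A, B}: P→A 6·5=30, Q→A 3·24=72, R→A 2·19=38, S→A 5·14=70, T→B 3·11=33. Service 243; fixed 203; total 446.
{A}: P→A 6·5=30, Q→A 3·24=72, R→A 2·19=38, S→A 5·14=70, T→A 12·11=132. Service 342; fixed 118; total 460.
{B}: P→B 14·5=70, Q→B 5·24=120, R→B 2·19=38, S→B 10·14=140, T→B 3·11=33. Service 401; fixed 85; total 486.
{A, B, C, D, E, F}: P→E 2·5=10, Q→A 3·24=72, R→A 2·19=38, S→A 5·14=70, T→B 3·11=33. Service 223; fixed 636; total 859.
No other subset beats 446.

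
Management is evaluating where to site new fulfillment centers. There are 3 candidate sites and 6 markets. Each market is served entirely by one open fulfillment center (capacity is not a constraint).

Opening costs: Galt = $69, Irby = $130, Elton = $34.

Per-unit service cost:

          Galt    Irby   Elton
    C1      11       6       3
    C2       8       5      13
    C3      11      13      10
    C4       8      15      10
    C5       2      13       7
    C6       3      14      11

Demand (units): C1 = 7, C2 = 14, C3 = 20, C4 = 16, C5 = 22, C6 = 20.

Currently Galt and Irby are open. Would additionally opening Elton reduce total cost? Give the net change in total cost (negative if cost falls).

Yes — net change −7 (cost falls by 7).

Current service cost with {Galt, Irby}: 564.
Adding Elton: each market re-picks its cheapest; new service cost 523, saving 41.
Extra fixed cost: 34. Net change = 34 − 41 = -7.
(Totals: 763 → 756.)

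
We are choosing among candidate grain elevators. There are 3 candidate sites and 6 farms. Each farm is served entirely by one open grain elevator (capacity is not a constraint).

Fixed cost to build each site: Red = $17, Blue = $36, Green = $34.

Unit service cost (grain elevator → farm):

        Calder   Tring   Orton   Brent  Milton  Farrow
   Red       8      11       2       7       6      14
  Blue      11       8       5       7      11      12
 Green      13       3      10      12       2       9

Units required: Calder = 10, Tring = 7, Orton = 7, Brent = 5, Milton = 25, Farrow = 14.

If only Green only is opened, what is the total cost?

Each farm is assigned to its cheapest site among the open ones.
{Green}: Calder→Green 13·10=130, Tring→Green 3·7=21, Orton→Green 10·7=70, Brent→Green 12·5=60, Milton→Green 2·25=50, Farrow→Green 9·14=126. Service 457; fixed 34; total 491.

Total cost: 491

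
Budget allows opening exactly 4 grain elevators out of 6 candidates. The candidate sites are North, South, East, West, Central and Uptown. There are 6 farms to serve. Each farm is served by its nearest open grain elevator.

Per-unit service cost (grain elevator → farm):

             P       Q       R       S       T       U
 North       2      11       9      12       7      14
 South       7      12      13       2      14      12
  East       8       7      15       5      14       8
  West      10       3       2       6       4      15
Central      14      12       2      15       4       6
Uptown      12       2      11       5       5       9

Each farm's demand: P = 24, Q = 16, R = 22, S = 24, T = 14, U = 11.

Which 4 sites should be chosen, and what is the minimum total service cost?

Choose North, South, Central and Uptown; total service cost 294.

With exactly 4 open, each farm uses its cheapest among the chosen.
{North, South, Central, Uptown}: P→North 2·24=48, Q→Uptown 2·16=32, R→Central 2·22=44, S→South 2·24=48, T→Central 4·14=56, U→Central 6·11=66. Service cost 294.
{North, South, West, Central}: service cost 310
{North, South, West, Uptown}: service cost 327
Among all 15 size-4 choices, {North, South, Central, Uptown} is lowest.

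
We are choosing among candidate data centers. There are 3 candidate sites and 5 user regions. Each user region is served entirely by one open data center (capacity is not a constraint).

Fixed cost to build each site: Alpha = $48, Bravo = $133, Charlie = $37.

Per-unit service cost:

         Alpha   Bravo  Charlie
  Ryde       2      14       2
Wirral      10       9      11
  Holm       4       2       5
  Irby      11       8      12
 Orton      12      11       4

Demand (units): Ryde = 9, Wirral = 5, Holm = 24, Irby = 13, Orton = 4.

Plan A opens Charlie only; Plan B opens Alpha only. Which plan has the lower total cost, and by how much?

Plan A: {Charlie}: Ryde→Charlie 2·9=18, Wirral→Charlie 11·5=55, Holm→Charlie 5·24=120, Irby→Charlie 12·13=156, Orton→Charlie 4·4=16. Service 365; fixed 37; total 402.
Plan B: {Alpha}: Ryde→Alpha 2·9=18, Wirral→Alpha 10·5=50, Holm→Alpha 4·24=96, Irby→Alpha 11·13=143, Orton→Alpha 12·4=48. Service 355; fixed 48; total 403.
Difference: |402 − 403| = 1.

Plan A is cheaper by 1.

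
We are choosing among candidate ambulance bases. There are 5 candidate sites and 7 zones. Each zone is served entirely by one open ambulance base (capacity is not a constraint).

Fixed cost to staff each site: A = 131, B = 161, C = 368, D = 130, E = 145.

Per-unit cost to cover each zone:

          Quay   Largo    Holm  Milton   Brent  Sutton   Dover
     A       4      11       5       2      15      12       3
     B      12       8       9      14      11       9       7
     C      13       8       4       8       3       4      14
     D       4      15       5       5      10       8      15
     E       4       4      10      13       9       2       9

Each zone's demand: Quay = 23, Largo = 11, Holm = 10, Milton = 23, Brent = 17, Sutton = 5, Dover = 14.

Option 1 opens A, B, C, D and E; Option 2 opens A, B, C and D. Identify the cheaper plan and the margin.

Option 2 is cheaper by 91.

Option 1: {A, B, C, D, E}: Quay→A 4·23=92, Largo→E 4·11=44, Holm→C 4·10=40, Milton→A 2·23=46, Brent→C 3·17=51, Sutton→E 2·5=10, Dover→A 3·14=42. Service 325; fixed 935; total 1260.
Option 2: {A, B, C, D}: Quay→A 4·23=92, Largo→B 8·11=88, Holm→C 4·10=40, Milton→A 2·23=46, Brent→C 3·17=51, Sutton→C 4·5=20, Dover→A 3·14=42. Service 379; fixed 790; total 1169.
Difference: |1260 − 1169| = 91.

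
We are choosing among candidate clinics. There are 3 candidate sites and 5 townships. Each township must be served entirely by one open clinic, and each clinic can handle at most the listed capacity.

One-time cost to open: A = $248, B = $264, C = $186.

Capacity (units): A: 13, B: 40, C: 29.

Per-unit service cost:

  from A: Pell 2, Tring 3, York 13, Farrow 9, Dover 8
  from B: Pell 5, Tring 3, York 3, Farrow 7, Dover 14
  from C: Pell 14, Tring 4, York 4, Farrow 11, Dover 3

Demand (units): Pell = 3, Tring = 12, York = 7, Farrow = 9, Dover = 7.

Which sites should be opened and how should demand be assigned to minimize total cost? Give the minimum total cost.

Open {B}: Pell→B 5·3=15, Tring→B 3·12=36, York→B 3·7=21, Farrow→B 7·9=63, Dover→B 14·7=98.
Loads: B carries 38/40. Service 233; fixed 264; total 497.
Next best feasible plan costs 606.

Minimum total cost: 497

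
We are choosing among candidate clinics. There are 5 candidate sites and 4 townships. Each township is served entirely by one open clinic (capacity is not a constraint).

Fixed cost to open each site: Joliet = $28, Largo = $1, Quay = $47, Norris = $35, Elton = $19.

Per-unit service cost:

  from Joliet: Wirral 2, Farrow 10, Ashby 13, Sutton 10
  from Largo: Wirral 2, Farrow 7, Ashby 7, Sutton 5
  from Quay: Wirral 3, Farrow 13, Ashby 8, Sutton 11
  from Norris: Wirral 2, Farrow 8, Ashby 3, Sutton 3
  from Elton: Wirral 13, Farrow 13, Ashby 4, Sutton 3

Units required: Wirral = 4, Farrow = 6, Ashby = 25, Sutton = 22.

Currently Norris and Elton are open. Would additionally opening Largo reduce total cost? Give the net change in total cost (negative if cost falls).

Yes — net change −5 (cost falls by 5).

Current service cost with {Norris, Elton}: 197.
Adding Largo: each township re-picks its cheapest; new service cost 191, saving 6.
Extra fixed cost: 1. Net change = 1 − 6 = -5.
(Totals: 251 → 246.)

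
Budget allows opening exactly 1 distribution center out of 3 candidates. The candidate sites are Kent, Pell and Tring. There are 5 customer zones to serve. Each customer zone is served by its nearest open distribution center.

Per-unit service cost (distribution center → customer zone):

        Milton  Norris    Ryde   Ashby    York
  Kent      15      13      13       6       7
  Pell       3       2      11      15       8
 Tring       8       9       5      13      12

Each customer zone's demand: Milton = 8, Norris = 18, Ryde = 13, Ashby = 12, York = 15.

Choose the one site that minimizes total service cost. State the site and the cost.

With exactly 1 open, each customer zone uses its cheapest among the chosen.
{Pell}: Milton→Pell 3·8=24, Norris→Pell 2·18=36, Ryde→Pell 11·13=143, Ashby→Pell 15·12=180, York→Pell 8·15=120. Service cost 503.
{Tring}: service cost 627
{Kent}: service cost 700
Among all 3 size-1 choices, {Pell} is lowest.

Choose Pell only; total service cost 503.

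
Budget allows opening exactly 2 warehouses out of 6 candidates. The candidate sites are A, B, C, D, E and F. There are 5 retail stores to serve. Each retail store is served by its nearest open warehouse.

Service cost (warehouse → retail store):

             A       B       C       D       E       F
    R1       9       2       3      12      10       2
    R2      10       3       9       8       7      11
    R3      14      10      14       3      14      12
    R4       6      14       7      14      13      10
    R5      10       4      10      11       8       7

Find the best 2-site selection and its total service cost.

With exactly 2 open, each retail store uses its cheapest among the chosen.
{A, B}: R1→B 2, R2→B 3, R3→B 10, R4→A 6, R5→B 4. Service cost 25.
{B, C}: service cost 26
{B, D}: service cost 26
Among all 15 size-2 choices, {A, B} is lowest.

Choose A and B; total service cost 25.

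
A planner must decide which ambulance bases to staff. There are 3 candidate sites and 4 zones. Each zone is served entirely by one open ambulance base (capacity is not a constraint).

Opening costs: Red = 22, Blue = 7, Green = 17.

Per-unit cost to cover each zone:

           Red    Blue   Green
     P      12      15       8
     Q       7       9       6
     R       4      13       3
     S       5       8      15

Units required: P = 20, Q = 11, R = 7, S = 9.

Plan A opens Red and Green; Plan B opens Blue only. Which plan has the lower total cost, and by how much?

Plan A: {Red, Green}: P→Green 8·20=160, Q→Green 6·11=66, R→Green 3·7=21, S→Red 5·9=45. Service 292; fixed 39; total 331.
Plan B: {Blue}: P→Blue 15·20=300, Q→Blue 9·11=99, R→Blue 13·7=91, S→Blue 8·9=72. Service 562; fixed 7; total 569.
Difference: |331 − 569| = 238.

Plan A is cheaper by 238.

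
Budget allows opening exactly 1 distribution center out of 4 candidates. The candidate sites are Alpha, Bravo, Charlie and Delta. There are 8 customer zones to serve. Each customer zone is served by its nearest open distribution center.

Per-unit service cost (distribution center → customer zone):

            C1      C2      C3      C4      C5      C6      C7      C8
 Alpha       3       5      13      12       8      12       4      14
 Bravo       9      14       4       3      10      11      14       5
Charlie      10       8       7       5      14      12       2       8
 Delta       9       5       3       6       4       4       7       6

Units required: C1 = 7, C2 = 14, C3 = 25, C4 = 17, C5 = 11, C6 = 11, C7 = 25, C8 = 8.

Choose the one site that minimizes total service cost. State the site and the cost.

Choose Delta only; total service cost 621.

With exactly 1 open, each customer zone uses its cheapest among the chosen.
{Delta}: C1→Delta 9·7=63, C2→Delta 5·14=70, C3→Delta 3·25=75, C4→Delta 6·17=102, C5→Delta 4·11=44, C6→Delta 4·11=44, C7→Delta 7·25=175, C8→Delta 6·8=48. Service cost 621.
{Charlie}: service cost 842
{Bravo}: service cost 1031
Among all 4 size-1 choices, {Delta} is lowest.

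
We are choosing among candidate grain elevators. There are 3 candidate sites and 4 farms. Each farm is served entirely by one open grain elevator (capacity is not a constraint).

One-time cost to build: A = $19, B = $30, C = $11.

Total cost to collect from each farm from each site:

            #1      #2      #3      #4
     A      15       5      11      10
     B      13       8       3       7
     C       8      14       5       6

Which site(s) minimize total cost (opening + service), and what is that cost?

Open C only; minimum total cost 44.

For any fixed open set, each farm goes to its cheapest open site; total = fixed + service.
{C}: #1→C 8, #2→C 14, #3→C 5, #4→C 6. Service 33; fixed 11; total 44.
{A, C}: service 24 + fixed 30 = 54
{A}: service 41 + fixed 19 = 60
{A, B, C}: service 22 + fixed 60 = 82
(All 7 nonempty subsets were checked; C only is lowest.)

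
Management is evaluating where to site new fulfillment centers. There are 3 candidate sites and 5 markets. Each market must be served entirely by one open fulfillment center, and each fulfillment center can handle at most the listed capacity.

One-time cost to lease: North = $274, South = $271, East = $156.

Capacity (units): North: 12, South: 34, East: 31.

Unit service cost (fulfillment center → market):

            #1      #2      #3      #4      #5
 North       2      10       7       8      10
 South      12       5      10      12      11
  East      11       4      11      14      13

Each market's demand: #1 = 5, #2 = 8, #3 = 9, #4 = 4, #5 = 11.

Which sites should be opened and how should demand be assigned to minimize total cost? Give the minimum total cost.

Open {North, East}: #1→North 2·5=10, #2→East 4·8=32, #3→East 11·9=99, #4→North 8·4=32, #5→East 13·11=143.
Loads: North carries 9/12, East carries 28/31. Service 316; fixed 430; total 746.
Next best feasible plan costs 773.

Minimum total cost: 746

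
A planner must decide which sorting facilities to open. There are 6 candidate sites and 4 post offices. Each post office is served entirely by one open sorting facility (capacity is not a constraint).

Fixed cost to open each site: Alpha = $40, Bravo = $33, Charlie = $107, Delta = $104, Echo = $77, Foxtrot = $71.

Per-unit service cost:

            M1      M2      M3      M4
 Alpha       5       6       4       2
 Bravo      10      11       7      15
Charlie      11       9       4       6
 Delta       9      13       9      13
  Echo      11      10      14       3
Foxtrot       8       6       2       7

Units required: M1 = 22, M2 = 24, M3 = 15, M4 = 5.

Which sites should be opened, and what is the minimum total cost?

Open Alpha only; minimum total cost 364.

For any fixed open set, each post office goes to its cheapest open site; total = fixed + service.
{Alpha}: M1→Alpha 5·22=110, M2→Alpha 6·24=144, M3→Alpha 4·15=60, M4→Alpha 2·5=10. Service 324; fixed 40; total 364.
{Alpha, Bravo}: service 324 + fixed 73 = 397
{Alpha, Foxtrot}: service 294 + fixed 111 = 405
{Alpha, Bravo, Charlie, Delta, Echo, Foxtrot}: M1→Alpha 5·22=110, M2→Alpha 6·24=144, M3→Foxtrot 2·15=30, M4→Alpha 2·5=10. Service 294; fixed 432; total 726.
No other subset beats 364.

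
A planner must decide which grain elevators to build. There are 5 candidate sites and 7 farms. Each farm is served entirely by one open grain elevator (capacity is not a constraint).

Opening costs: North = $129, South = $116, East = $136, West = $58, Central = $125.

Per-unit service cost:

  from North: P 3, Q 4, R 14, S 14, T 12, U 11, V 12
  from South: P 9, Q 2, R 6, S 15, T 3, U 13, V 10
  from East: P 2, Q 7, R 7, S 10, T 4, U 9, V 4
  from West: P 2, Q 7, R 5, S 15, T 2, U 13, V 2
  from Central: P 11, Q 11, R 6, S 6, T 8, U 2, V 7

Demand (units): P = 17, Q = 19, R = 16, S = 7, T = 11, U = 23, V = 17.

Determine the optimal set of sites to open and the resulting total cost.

Open West and Central; minimum total cost 574.

For any fixed open set, each farm goes to its cheapest open site; total = fixed + service.
{West, Central}: P→West 2·17=34, Q→West 7·19=133, R→West 5·16=80, S→Central 6·7=42, T→West 2·11=22, U→Central 2·23=46, V→West 2·17=34. Service 391; fixed 183; total 574.
{South, West, Central}: P→West 2·17=34, Q→South 2·19=38, R→West 5·16=80, S→Central 6·7=42, T→West 2·11=22, U→Central 2·23=46, V→West 2·17=34. Service 296; fixed 299; total 595.
{North, West, Central}: service 334 + fixed 312 = 646
{North, South, East, West, Central}: P→East 2·17=34, Q→South 2·19=38, R→West 5·16=80, S→Central 6·7=42, T→West 2·11=22, U→Central 2·23=46, V→West 2·17=34. Service 296; fixed 564; total 860.
No other subset beats 574.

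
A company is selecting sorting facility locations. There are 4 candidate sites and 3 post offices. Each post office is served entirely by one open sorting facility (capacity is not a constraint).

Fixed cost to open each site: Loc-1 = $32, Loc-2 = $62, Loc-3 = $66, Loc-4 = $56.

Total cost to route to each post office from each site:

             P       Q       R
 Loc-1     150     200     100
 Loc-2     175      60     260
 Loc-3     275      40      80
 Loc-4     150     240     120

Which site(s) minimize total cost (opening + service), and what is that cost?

For any fixed open set, each post office goes to its cheapest open site; total = fixed + service.
{Loc-1, Loc-3}: P→Loc-1 150, Q→Loc-3 40, R→Loc-3 80. Service 270; fixed 98; total 368.
{Loc-3, Loc-4}: P→Loc-4 150, Q→Loc-3 40, R→Loc-3 80. Service 270; fixed 122; total 392.
{Loc-1, Loc-2}: P→Loc-1 150, Q→Loc-2 60, R→Loc-1 100. Service 310; fixed 94; total 404.
{Loc-1, Loc-2, Loc-3, Loc-4}: service 270 + fixed 216 = 486
No other subset beats 368.

Open Loc-1 and Loc-3; minimum total cost 368.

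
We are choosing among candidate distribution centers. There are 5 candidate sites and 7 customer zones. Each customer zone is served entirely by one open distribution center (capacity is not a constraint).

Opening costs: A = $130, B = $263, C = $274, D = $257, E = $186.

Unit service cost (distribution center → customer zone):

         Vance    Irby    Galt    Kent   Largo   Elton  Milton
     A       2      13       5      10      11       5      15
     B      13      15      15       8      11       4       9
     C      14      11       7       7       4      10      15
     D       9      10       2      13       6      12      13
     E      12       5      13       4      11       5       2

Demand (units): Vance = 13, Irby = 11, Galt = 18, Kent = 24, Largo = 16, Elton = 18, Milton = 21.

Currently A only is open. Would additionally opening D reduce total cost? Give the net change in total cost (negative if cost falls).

Current service cost with {A}: 1080.
Adding D: each customer zone re-picks its cheapest; new service cost 871, saving 209.
Extra fixed cost: 257. Net change = 257 − 209 = 48.
(Totals: 1210 → 1258.)

No — net change +48 (cost rises by 48).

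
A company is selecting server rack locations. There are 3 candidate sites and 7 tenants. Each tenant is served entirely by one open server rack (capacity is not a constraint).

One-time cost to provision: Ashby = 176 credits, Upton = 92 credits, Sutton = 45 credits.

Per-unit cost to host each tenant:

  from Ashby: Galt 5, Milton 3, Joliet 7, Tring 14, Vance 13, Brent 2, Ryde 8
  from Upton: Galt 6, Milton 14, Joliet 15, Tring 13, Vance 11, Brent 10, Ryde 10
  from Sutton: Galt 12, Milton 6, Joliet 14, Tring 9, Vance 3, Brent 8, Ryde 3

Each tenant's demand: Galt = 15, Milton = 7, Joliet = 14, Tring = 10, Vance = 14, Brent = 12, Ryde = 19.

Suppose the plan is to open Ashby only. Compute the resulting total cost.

Total cost: 868

Each tenant is assigned to its cheapest site among the open ones.
{Ashby}: Galt→Ashby 5·15=75, Milton→Ashby 3·7=21, Joliet→Ashby 7·14=98, Tring→Ashby 14·10=140, Vance→Ashby 13·14=182, Brent→Ashby 2·12=24, Ryde→Ashby 8·19=152. Service 692; fixed 176; total 868.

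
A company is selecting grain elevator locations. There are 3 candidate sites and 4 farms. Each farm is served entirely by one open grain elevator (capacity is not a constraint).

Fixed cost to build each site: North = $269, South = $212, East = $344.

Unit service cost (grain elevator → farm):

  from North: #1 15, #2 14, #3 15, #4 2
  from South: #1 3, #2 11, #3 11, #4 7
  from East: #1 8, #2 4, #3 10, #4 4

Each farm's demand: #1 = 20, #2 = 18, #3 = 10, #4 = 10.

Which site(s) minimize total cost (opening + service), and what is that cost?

For any fixed open set, each farm goes to its cheapest open site; total = fixed + service.
{South}: #1→South 3·20=60, #2→South 11·18=198, #3→South 11·10=110, #4→South 7·10=70. Service 438; fixed 212; total 650.
{East}: #1→East 8·20=160, #2→East 4·18=72, #3→East 10·10=100, #4→East 4·10=40. Service 372; fixed 344; total 716.
{South, East}: #1→South 3·20=60, #2→East 4·18=72, #3→East 10·10=100, #4→East 4·10=40. Service 272; fixed 556; total 828.
{North, South, East}: #1→South 3·20=60, #2→East 4·18=72, #3→East 10·10=100, #4→North 2·10=20. Service 252; fixed 825; total 1077.
(All 7 nonempty subsets were checked; South only is lowest.)

Open South only; minimum total cost 650.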